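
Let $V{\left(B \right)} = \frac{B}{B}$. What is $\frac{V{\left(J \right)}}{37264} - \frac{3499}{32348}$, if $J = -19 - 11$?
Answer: $- \frac{32588597}{301353968} \approx -0.10814$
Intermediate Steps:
$J = -30$
$V{\left(B \right)} = 1$
$\frac{V{\left(J \right)}}{37264} - \frac{3499}{32348} = 1 \cdot \frac{1}{37264} - \frac{3499}{32348} = \frac{1}{37264} - \frac{3499}{32348} = - \frac{32588597}{301353968}$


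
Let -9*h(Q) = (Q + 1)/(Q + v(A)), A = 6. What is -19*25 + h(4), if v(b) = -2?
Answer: -8555/18 ≈ -475.28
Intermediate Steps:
h(Q) = -(1 + Q)/(9*(-2 + Q)) (h(Q) = -(Q + 1)/(9*(Q - 2)) = -(1 + Q)/(9*(-2 + Q)))
-19*25 + h(4) = -19*25 + (-1 - 1*4)/(9*(-2 + 4)) = -475 + (⅑)*(-1 - 4)/2 = -475 + (⅑)*(½)*(-5) = -475 - 5/18 = -8555/18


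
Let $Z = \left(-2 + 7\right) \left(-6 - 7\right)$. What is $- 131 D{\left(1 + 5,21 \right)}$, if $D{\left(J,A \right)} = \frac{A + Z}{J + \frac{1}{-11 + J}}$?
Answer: $\frac{28820}{29} \approx 993.79$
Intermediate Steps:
$Z = -65$ ($Z = 5 \left(-13\right) = -65$)
$D{\left(J,A \right)} = \frac{-65 + A}{J + \frac{1}{-11 + J}}$ ($D{\left(J,A \right)} = \frac{A - 65}{J + \frac{1}{-11 + J}} = \frac{-65 + A}{J + \frac{1}{-11 + J}}$)
$- 131 D{\left(1 + 5,21 \right)} = - 131 \frac{715 - 65 \left(1 + 5\right) - 231 + 21 \left(1 + 5\right)}{1 + \left(1 + 5\right)^{2} - 11 \left(1 + 5\right)} = - 131 \frac{715 - 390 - 231 + 21 \cdot 6}{1 + 6^{2} - 66} = - 131 \frac{715 - 390 - 231 + 126}{1 + 36 - 66} = - 131 \frac{1}{-29} \cdot 220 = - 131 \left(\left(- \frac{1}{29}\right) 220\right) = \left(-131\right) \left(- \frac{220}{29}\right) = \frac{28820}{29}$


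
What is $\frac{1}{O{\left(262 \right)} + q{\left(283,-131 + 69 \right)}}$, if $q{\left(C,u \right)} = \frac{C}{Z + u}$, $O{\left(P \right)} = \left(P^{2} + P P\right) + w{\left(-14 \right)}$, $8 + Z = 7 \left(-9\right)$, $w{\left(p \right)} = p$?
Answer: $\frac{133}{18257159} \approx 7.2848 \cdot 10^{-6}$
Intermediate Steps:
$Z = -71$ ($Z = -8 + 7 \left(-9\right) = -8 - 63 = -71$)
$O{\left(P \right)} = -14 + 2 P^{2}$ ($O{\left(P \right)} = \left(P^{2} + P P\right) - 14 = \left(P^{2} + P^{2}\right) - 14 = 2 P^{2} - 14 = -14 + 2 P^{2}$)
$q{\left(C,u \right)} = \frac{C}{-71 + u}$
$\frac{1}{O{\left(262 \right)} + q{\left(283,-131 + 69 \right)}} = \frac{1}{\left(-14 + 2 \cdot 262^{2}\right) + \frac{283}{-71 + \left(-131 + 69\right)}} = \frac{1}{\left(-14 + 2 \cdot 68644\right) + \frac{283}{-71 - 62}} = \frac{1}{\left(-14 + 137288\right) + \frac{283}{-133}} = \frac{1}{137274 + 283 \left(- \frac{1}{133}\right)} = \frac{1}{137274 - \frac{283}{133}} = \frac{1}{\frac{18257159}{133}} = \frac{133}{18257159}$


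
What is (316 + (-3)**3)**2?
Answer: 83521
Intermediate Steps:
(316 + (-3)**3)**2 = (316 - 27)**2 = 289**2 = 83521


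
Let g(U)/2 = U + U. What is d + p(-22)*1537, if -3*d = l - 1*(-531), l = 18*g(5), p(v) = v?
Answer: -34111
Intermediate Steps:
g(U) = 4*U (g(U) = 2*(U + U) = 2*(2*U) = 4*U)
l = 360 (l = 18*(4*5) = 18*20 = 360)
d = -297 (d = -(360 - 1*(-531))/3 = -(360 + 531)/3 = -1/3*891 = -297)
d + p(-22)*1537 = -297 - 22*1537 = -297 - 33814 = -34111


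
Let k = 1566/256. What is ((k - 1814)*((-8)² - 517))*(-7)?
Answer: -733797939/128 ≈ -5.7328e+6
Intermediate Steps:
k = 783/128 (k = 1566*(1/256) = 783/128 ≈ 6.1172)
((k - 1814)*((-8)² - 517))*(-7) = ((783/128 - 1814)*((-8)² - 517))*(-7) = -231409*(64 - 517)/128*(-7) = -231409/128*(-453)*(-7) = (104828277/128)*(-7) = -733797939/128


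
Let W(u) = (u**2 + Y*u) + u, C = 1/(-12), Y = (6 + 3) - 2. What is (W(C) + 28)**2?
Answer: 15499969/20736 ≈ 747.49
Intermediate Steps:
Y = 7 (Y = 9 - 2 = 7)
C = -1/12 ≈ -0.083333
W(u) = u**2 + 8*u (W(u) = (u**2 + 7*u) + u = u**2 + 8*u)
(W(C) + 28)**2 = (-(8 - 1/12)/12 + 28)**2 = (-1/12*95/12 + 28)**2 = (-95/144 + 28)**2 = (3937/144)**2 = 15499969/20736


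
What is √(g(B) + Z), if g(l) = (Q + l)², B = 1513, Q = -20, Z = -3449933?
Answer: 14*I*√6229 ≈ 1104.9*I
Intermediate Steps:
g(l) = (-20 + l)²
√(g(B) + Z) = √((-20 + 1513)² - 3449933) = √(1493² - 3449933) = √(2229049 - 3449933) = √(-1220884) = 14*I*√6229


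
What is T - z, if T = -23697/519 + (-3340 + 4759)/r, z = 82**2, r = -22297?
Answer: -2373945394/350671 ≈ -6769.7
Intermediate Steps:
z = 6724
T = -16033590/350671 (T = -23697/519 + (-3340 + 4759)/(-22297) = -23697*1/519 + 1419*(-1/22297) = -7899/173 - 129/2027 = -16033590/350671 ≈ -45.723)
T - z = -16033590/350671 - 1*6724 = -16033590/350671 - 6724 = -2373945394/350671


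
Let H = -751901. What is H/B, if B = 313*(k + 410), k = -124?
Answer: -751901/89518 ≈ -8.3994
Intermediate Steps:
B = 89518 (B = 313*(-124 + 410) = 313*286 = 89518)
H/B = -751901/89518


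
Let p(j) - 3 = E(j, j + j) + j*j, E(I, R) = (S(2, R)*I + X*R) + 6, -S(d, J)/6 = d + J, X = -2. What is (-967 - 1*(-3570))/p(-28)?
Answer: -2603/8167 ≈ -0.31872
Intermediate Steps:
S(d, J) = -6*J - 6*d (S(d, J) = -6*(d + J) = -6*(J + d) = -6*J - 6*d)
E(I, R) = 6 - 2*R + I*(-12 - 6*R) (E(I, R) = ((-6*R - 6*2)*I - 2*R) + 6 = ((-6*R - 12)*I - 2*R) + 6 = ((-12 - 6*R)*I - 2*R) + 6 = (I*(-12 - 6*R) - 2*R) + 6 = (-2*R + I*(-12 - 6*R)) + 6 = 6 - 2*R + I*(-12 - 6*R))
p(j) = 9 + j**2 - 4*j - 6*j*(2 + 2*j) (p(j) = 3 + ((6 - 2*(j + j) - 6*j*(2 + (j + j))) + j*j) = 3 + ((6 - 4*j - 6*j*(2 + 2*j)) + j**2) = 3 + (6 + j**2 - 4*j - 6*j*(2 + 2*j)) = 9 + j**2 - 4*j - 6*j*(2 + 2*j))
(-967 - 1*(-3570))/p(-28) = (-967 - 1*(-3570))/(9 - 16*(-28) - 11*(-28)**2) = (-967 + 3570)/(9 + 448 - 11*784) = 2603/(9 + 448 - 8624) = 2603/(-8167) = 2603*(-1/8167) = -2603/8167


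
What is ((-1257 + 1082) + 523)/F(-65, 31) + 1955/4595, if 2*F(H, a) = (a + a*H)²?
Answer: 192464465/452177408 ≈ 0.42564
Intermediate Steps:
F(H, a) = (a + H*a)²/2 (F(H, a) = (a + a*H)²/2 = (a + H*a)²/2)
((-1257 + 1082) + 523)/F(-65, 31) + 1955/4595 = ((-1257 + 1082) + 523)/(((½)*31²*(1 - 65)²)) + 1955/4595 = (-175 + 523)/(((½)*961*(-64)²)) + 1955*(1/4595) = 348/(((½)*961*4096)) + 391/919 = 348/1968128 + 391/919 = 348*(1/1968128) + 391/919 = 87/492032 + 391/919 = 192464465/452177408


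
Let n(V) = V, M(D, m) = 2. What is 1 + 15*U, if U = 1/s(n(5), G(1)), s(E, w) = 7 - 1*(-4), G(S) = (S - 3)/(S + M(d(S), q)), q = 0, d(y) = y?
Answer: 26/11 ≈ 2.3636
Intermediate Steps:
G(S) = (-3 + S)/(2 + S) (G(S) = (S - 3)/(S + 2) = (-3 + S)/(2 + S))
s(E, w) = 11 (s(E, w) = 7 + 4 = 11)
U = 1/11 ≈ 0.090909
1 + 15*U = 1 + 15*(1/11) = 1 + 15/11 = 26/11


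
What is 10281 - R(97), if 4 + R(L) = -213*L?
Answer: 30946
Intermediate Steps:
R(L) = -4 - 213*L
10281 - R(97) = 10281 - (-4 - 213*97) = 10281 - (-4 - 20661) = 10281 - 1*(-20665) = 10281 + 20665 = 30946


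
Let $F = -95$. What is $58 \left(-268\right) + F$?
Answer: $-15639$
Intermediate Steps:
$58 \left(-268\right) + F = 58 \left(-268\right) - 95 = -15544 - 95 = -15639$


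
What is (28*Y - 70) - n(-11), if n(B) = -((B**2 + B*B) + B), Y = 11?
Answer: 469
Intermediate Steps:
n(B) = -B - 2*B**2 (n(B) = -((B**2 + B**2) + B) = -(2*B**2 + B) = -(B + 2*B**2) = -B - 2*B**2)
(28*Y - 70) - n(-11) = (28*11 - 70) - (-1)*(-11)*(1 + 2*(-11)) = (308 - 70) - (-1)*(-11)*(1 - 22) = 238 - (-1)*(-11)*(-21) = 238 - 1*(-231) = 238 + 231 = 469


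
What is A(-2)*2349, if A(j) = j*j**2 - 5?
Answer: -30537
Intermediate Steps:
A(j) = -5 + j**3 (A(j) = j**3 - 5 = -5 + j**3)
A(-2)*2349 = (-5 + (-2)**3)*2349 = (-5 - 8)*2349 = -13*2349 = -30537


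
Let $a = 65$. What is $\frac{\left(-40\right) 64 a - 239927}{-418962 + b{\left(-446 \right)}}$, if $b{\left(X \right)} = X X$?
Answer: $\frac{406327}{220046} \approx 1.8466$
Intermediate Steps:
$b{\left(X \right)} = X^{2}$
$\frac{\left(-40\right) 64 a - 239927}{-418962 + b{\left(-446 \right)}} = \frac{\left(-40\right) 64 \cdot 65 - 239927}{-418962 + \left(-446\right)^{2}} = \frac{\left(-2560\right) 65 - 239927}{-418962 + 198916} = \frac{-166400 - 239927}{-220046} = \left(-406327\right) \left(- \frac{1}{220046}\right) = \frac{406327}{220046}$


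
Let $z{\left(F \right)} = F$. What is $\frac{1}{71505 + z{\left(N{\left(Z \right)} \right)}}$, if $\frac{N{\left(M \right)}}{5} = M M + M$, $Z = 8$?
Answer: $\frac{1}{71865} \approx 1.3915 \cdot 10^{-5}$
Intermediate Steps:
$N{\left(M \right)} = 5 M + 5 M^{2}$ ($N{\left(M \right)} = 5 \left(M M + M\right) = 5 \left(M^{2} + M\right) = 5 \left(M + M^{2}\right) = 5 M + 5 M^{2}$)
$\frac{1}{71505 + z{\left(N{\left(Z \right)} \right)}} = \frac{1}{71505 + 5 \cdot 8 \left(1 + 8\right)} = \frac{1}{71505 + 5 \cdot 8 \cdot 9} = \frac{1}{71505 + 360} = \frac{1}{71865}$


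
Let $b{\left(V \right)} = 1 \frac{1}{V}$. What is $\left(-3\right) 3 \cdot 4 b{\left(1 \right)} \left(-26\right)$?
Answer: $936$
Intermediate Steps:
$b{\left(V \right)} = \frac{1}{V}$
$\left(-3\right) 3 \cdot 4 b{\left(1 \right)} \left(-26\right) = \frac{\left(-3\right) 3 \cdot 4}{1} \left(-26\right) = \left(-9\right) 4 \cdot 1 \left(-26\right) = \left(-36\right) 1 \left(-26\right) = \left(-36\right) \left(-26\right) = 936$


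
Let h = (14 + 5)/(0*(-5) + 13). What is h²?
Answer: 361/169 ≈ 2.1361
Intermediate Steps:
h = 19/13 (h = 19/(0 + 13) = 19/13 ≈ 1.4615)
h² = (19/13)² = 361/169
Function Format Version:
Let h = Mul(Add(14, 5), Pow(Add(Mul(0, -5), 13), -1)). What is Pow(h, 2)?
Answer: Rational(361, 169) ≈ 2.1361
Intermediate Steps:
h = Rational(19, 13) (h = Mul(19, Pow(Add(0, 13), -1)) = Mul(19, Pow(13, -1)) = Mul(19, Rational(1, 13)) = Rational(19, 13) ≈ 1.4615)
Pow(h, 2) = Pow(Rational(19, 13), 2) = Rational(361, 169)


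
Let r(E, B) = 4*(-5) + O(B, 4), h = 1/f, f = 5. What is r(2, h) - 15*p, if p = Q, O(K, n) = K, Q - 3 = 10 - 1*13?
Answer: -99/5 ≈ -19.800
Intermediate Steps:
Q = 0 (Q = 3 + (10 - 1*13) = 3 + (10 - 13) = 3 - 3 = 0)
h = 1/5 ≈ 0.20000
p = 0
r(E, B) = -20 + B (r(E, B) = 4*(-5) + B = -20 + B)
r(2, h) - 15*p = (-20 + 1/5) - 15*0 = -99/5 + 0 = -99/5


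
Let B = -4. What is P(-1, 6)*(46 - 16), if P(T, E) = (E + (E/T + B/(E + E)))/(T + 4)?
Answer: -10/3 ≈ -3.3333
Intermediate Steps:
P(T, E) = (E - 2/E + E/T)/(4 + T) (P(T, E) = (E + (E/T - 4/(E + E)))/(T + 4) = (E + (E/T - 4*1/(2*E)))/(4 + T) = (E + (E/T - 2/E))/(4 + T) = (E + (-2/E + E/T))/(4 + T) = (E - 2/E + E/T)/(4 + T))
P(-1, 6)*(46 - 16) = ((6² - 2*(-1) - 1*6²)/(6*(-1)*(4 - 1)))*(46 - 16) = ((⅙)*(-1)*(36 + 2 - 1*36)/3)*30 = ((⅙)*(-1)*(⅓)*(36 + 2 - 36))*30 = ((⅙)*(-1)*(⅓)*2)*30 = -⅑*30 = -10/3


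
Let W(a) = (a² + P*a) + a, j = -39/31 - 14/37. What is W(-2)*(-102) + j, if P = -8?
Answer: -2107769/1147 ≈ -1837.6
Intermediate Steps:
j = -1877/1147 (j = -39*1/31 - 14*1/37 = -39/31 - 14/37 = -1877/1147 ≈ -1.6364)
W(a) = a² - 7*a (W(a) = (a² - 8*a) + a = a² - 7*a)
W(-2)*(-102) + j = -2*(-7 - 2)*(-102) - 1877/1147 = -2*(-9)*(-102) - 1877/1147 = 18*(-102) - 1877/1147 = -1836 - 1877/1147 = -2107769/1147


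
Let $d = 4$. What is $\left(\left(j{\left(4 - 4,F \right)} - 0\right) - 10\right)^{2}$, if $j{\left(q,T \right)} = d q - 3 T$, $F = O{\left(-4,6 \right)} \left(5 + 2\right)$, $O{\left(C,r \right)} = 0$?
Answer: $100$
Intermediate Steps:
$F = 0$ ($F = 0 \left(5 + 2\right) = 0 \cdot 7 = 0$)
$j{\left(q,T \right)} = - 3 T + 4 q$ ($j{\left(q,T \right)} = 4 q - 3 T = - 3 T + 4 q$)
$\left(\left(j{\left(4 - 4,F \right)} - 0\right) - 10\right)^{2} = \left(\left(\left(\left(-3\right) 0 + 4 \left(4 - 4\right)\right) - 0\right) - 10\right)^{2} = \left(\left(\left(0 + 4 \cdot 0\right) + 0\right) - 10\right)^{2} = \left(\left(\left(0 + 0\right) + 0\right) - 10\right)^{2} = \left(\left(0 + 0\right) - 10\right)^{2} = \left(0 - 10\right)^{2} = \left(-10\right)^{2} = 100$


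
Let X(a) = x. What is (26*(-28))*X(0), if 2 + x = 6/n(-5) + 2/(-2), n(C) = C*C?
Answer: 50232/25 ≈ 2009.3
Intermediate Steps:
n(C) = C²
x = -69/25 (x = -2 + (6/((-5)²) + 2/(-2)) = -2 + (6/25 + 2*(-½)) = -2 + (6*(1/25) - 1) = -2 + (6/25 - 1) = -2 - 19/25 = -69/25 ≈ -2.7600)
X(a) = -69/25
(26*(-28))*X(0) = (26*(-28))*(-69/25) = -728*(-69/25) = 50232/25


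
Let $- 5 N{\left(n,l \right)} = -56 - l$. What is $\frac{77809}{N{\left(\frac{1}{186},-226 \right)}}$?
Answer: $- \frac{4577}{2} \approx -2288.5$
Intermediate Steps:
$N{\left(n,l \right)} = \frac{56}{5} + \frac{l}{5}$ ($N{\left(n,l \right)} = - \frac{-56 - l}{5} = \frac{56}{5} + \frac{l}{5}$)
$\frac{77809}{N{\left(\frac{1}{186},-226 \right)}} = \frac{77809}{\frac{56}{5} + \frac{1}{5} \left(-226\right)} = \frac{77809}{\frac{56}{5} - \frac{226}{5}} = \frac{77809}{-34} = 77809 \left(- \frac{1}{34}\right) = - \frac{4577}{2}$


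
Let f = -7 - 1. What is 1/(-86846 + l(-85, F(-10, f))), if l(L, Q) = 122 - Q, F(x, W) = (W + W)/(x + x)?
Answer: -5/433624 ≈ -1.1531e-5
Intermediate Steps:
f = -8
F(x, W) = W/x (F(x, W) = (2*W)/((2*x)) = (2*W)*(1/(2*x)) = W/x)
1/(-86846 + l(-85, F(-10, f))) = 1/(-86846 + (122 - (-8)/(-10))) = 1/(-86846 + (122 - (-8)*(-1)/10)) = 1/(-86846 + (122 - 1*⅘)) = 1/(-86846 + (122 - ⅘)) = 1/(-86846 + 606/5) = 1/(-433624/5) = -5/433624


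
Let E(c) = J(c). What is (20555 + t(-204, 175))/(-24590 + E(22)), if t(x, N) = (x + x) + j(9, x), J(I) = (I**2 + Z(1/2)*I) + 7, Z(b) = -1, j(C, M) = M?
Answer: -19943/24121 ≈ -0.82679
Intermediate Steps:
J(I) = 7 + I**2 - I (J(I) = (I**2 - I) + 7 = 7 + I**2 - I)
E(c) = 7 + c**2 - c
t(x, N) = 3*x (t(x, N) = (x + x) + x = 2*x + x = 3*x)
(20555 + t(-204, 175))/(-24590 + E(22)) = (20555 + 3*(-204))/(-24590 + (7 + 22**2 - 1*22)) = (20555 - 612)/(-24590 + (7 + 484 - 22)) = 19943/(-24590 + 469) = 19943/(-24121) = 19943*(-1/24121) = -19943/24121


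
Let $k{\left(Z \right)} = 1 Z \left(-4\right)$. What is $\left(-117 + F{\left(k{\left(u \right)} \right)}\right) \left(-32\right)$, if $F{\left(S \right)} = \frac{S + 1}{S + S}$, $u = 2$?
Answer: $3730$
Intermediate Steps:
$k{\left(Z \right)} = - 4 Z$ ($k{\left(Z \right)} = Z \left(-4\right) = - 4 Z$)
$F{\left(S \right)} = \frac{1 + S}{2 S}$
$\left(-117 + F{\left(k{\left(u \right)} \right)}\right) \left(-32\right) = \left(-117 + \frac{1 - 8}{2 \left(\left(-4\right) 2\right)}\right) \left(-32\right) = \left(-117 + \frac{1 - 8}{2 \left(-8\right)}\right) \left(-32\right) = \left(-117 + \frac{1}{2} \left(- \frac{1}{8}\right) \left(-7\right)\right) \left(-32\right) = \left(-117 + \frac{7}{16}\right) \left(-32\right) = \left(- \frac{1865}{16}\right) \left(-32\right) = 3730$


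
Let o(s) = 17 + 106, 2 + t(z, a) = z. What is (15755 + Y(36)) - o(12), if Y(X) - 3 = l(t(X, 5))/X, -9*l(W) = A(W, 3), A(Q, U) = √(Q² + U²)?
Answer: 15635 - √1165/324 ≈ 15635.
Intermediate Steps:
t(z, a) = -2 + z
l(W) = -√(9 + W²)/9 (l(W) = -√(W² + 3²)/9 = -√(W² + 9)/9 = -√(9 + W²)/9)
o(s) = 123
Y(X) = 3 - √(9 + (-2 + X)²)/(9*X) (Y(X) = 3 + (-√(9 + (-2 + X)²)/9)/X = 3 - √(9 + (-2 + X)²)/(9*X))
(15755 + Y(36)) - o(12) = (15755 + (3 - ⅑*√(9 + (-2 + 36)²)/36)) - 1*123 = (15755 + (3 - ⅑*1/36*√(9 + 34²))) - 123 = (15755 + (3 - ⅑*1/36*√(9 + 1156))) - 123 = (15755 + (3 - ⅑*1/36*√1165)) - 123 = (15755 + (3 - √1165/324)) - 123 = (15758 - √1165/324) - 123 = 15635 - √1165/324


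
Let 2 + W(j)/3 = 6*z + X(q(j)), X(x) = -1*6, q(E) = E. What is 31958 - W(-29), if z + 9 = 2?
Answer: 32108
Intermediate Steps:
z = -7 (z = -9 + 2 = -7)
X(x) = -6
W(j) = -150 (W(j) = -6 + 3*(6*(-7) - 6) = -6 + 3*(-42 - 6) = -6 + 3*(-48) = -6 - 144 = -150)
31958 - W(-29) = 31958 - 1*(-150) = 31958 + 150 = 32108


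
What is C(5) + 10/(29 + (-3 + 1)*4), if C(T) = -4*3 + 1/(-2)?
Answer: -505/42 ≈ -12.024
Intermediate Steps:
C(T) = -25/2 (C(T) = -12 - 1/2 = -25/2)
C(5) + 10/(29 + (-3 + 1)*4) = -25/2 + 10/(29 + (-3 + 1)*4) = -25/2 + 10/(29 - 2*4) = -25/2 + 10/(29 - 8) = -25/2 + 10/21 = -505/42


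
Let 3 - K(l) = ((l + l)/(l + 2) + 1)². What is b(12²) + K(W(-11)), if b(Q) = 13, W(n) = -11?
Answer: 335/81 ≈ 4.1358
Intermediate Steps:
K(l) = 3 - (1 + 2*l/(2 + l))² (K(l) = 3 - ((l + l)/(l + 2) + 1)² = 3 - ((2*l)/(2 + l) + 1)² = 3 - (2*l/(2 + l) + 1)² = 3 - (1 + 2*l/(2 + l))²)
b(12²) + K(W(-11)) = 13 + 2*(4 - 3*(-11)²)/(4 + (-11)² + 4*(-11)) = 13 + 2*(4 - 3*121)/(4 + 121 - 44) = 13 + 2*(4 - 363)/81 = 13 + 2*(1/81)*(-359) = 13 - 718/81 = 335/81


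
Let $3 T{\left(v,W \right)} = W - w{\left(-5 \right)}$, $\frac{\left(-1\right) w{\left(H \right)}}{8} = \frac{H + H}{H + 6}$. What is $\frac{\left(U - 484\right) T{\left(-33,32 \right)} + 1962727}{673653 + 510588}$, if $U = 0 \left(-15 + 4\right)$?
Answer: $\frac{1970471}{1184241} \approx 1.6639$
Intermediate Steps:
$w{\left(H \right)} = - \frac{16 H}{6 + H}$ ($w{\left(H \right)} = - 8 \frac{H + H}{H + 6} = - 8 \frac{2 H}{6 + H} = - \frac{16 H}{6 + H}$)
$T{\left(v,W \right)} = - \frac{80}{3} + \frac{W}{3}$ ($T{\left(v,W \right)} = \frac{W - \left(-16\right) \left(-5\right) \frac{1}{6 - 5}}{3} = \frac{W - \left(-16\right) \left(-5\right) 1^{-1}}{3} = \frac{W - \left(-16\right) \left(-5\right) 1}{3} = \frac{W - 80}{3} = \frac{-80 + W}{3} = - \frac{80}{3} + \frac{W}{3}$)
$U = 0$ ($U = 0 \left(-11\right) = 0$)
$\frac{\left(U - 484\right) T{\left(-33,32 \right)} + 1962727}{673653 + 510588} = \frac{\left(0 - 484\right) \left(- \frac{80}{3} + \frac{1}{3} \cdot 32\right) + 1962727}{673653 + 510588} = \frac{- 484 \left(- \frac{80}{3} + \frac{32}{3}\right) + 1962727}{1184241} = \left(\left(-484\right) \left(-16\right) + 1962727\right) \frac{1}{1184241} = \left(7744 + 1962727\right) \frac{1}{1184241} = 1970471 \cdot \frac{1}{1184241} = \frac{1970471}{1184241}$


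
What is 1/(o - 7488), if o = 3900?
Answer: -1/3588 ≈ -0.00027871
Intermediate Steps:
1/(o - 7488) = 1/(3900 - 7488) = 1/(-3588) = -1/3588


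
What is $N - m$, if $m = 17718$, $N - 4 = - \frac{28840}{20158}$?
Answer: $- \frac{178553826}{10079} \approx -17715.0$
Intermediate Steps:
$N = \frac{25896}{10079}$ ($N = 4 - \frac{28840}{20158} = 4 - \frac{14420}{10079} = \frac{25896}{10079} \approx 2.5693$)
$N - m = \frac{25896}{10079} - 17718 = - \frac{178553826}{10079}$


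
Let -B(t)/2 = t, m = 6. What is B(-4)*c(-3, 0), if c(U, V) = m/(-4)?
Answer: -12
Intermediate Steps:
c(U, V) = -3/2 (c(U, V) = 6/(-4) = 6*(-¼) = -3/2)
B(t) = -2*t
B(-4)*c(-3, 0) = -2*(-4)*(-3/2) = 8*(-3/2) = -12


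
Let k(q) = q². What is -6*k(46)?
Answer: -12696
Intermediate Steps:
-6*k(46) = -6*46² = -6*2116 = -12696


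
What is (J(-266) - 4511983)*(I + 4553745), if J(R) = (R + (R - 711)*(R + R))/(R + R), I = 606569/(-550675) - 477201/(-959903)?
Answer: -3103735838290090150492081/151027024150 ≈ -2.0551e+13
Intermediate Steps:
I = -319464742132/528594584525 (I = 606569*(-1/550675) - 477201*(-1/959903) = -606569/550675 + 477201/959903 = -319464742132/528594584525 ≈ -0.60437)
J(R) = (R + 2*R*(-711 + R))/(2*R) (J(R) = (R + (-711 + R)*(2*R))/((2*R)) = (R + 2*R*(-711 + R))*(1/(2*R)) = (R + 2*R*(-711 + R))/(2*R))
(J(-266) - 4511983)*(I + 4553745) = ((-1421/2 - 266) - 4511983)*(-319464742132/528594584525 + 4553745) = (-1953/2 - 4511983)*(2407084626843053993/528594584525) = -9025919/2*2407084626843053993/528594584525 = -3103735838290090150492081/151027024150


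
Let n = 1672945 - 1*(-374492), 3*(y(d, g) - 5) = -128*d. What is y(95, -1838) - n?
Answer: -6154456/3 ≈ -2.0515e+6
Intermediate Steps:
y(d, g) = 5 - 128*d/3 (y(d, g) = 5 + (-128*d)/3 = 5 - 128*d/3)
n = 2047437 (n = 1672945 + 374492 = 2047437)
y(95, -1838) - n = (5 - 128/3*95) - 1*2047437 = (5 - 12160/3) - 2047437 = -12145/3 - 2047437 = -6154456/3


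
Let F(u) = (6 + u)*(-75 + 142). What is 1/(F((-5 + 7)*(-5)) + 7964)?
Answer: 1/7696 ≈ 0.00012994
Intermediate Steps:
F(u) = 402 + 67*u (F(u) = (6 + u)*67 = 402 + 67*u)
1/(F((-5 + 7)*(-5)) + 7964) = 1/((402 + 67*((-5 + 7)*(-5))) + 7964) = 1/((402 + 67*(2*(-5))) + 7964) = 1/((402 + 67*(-10)) + 7964) = 1/((402 - 670) + 7964) = 1/(-268 + 7964) = 1/7696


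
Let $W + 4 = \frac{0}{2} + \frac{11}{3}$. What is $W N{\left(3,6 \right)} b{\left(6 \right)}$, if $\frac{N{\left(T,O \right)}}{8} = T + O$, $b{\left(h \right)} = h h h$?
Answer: $-5184$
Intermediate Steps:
$b{\left(h \right)} = h^{3}$ ($b{\left(h \right)} = h h^{2} = h^{3}$)
$W = - \frac{1}{3}$ ($W = -4 + \left(\frac{0}{2} + \frac{11}{3}\right) = -4 + \left(0 \cdot \frac{1}{2} + 11 \cdot \frac{1}{3}\right) = -4 + \left(0 + \frac{11}{3}\right) = -4 + \frac{11}{3} = - \frac{1}{3} \approx -0.33333$)
$N{\left(T,O \right)} = 8 O + 8 T$ ($N{\left(T,O \right)} = 8 \left(T + O\right) = 8 \left(O + T\right) = 8 O + 8 T$)
$W N{\left(3,6 \right)} b{\left(6 \right)} = - \frac{8 \cdot 6 + 8 \cdot 3}{3} \cdot 6^{3} = - \frac{48 + 24}{3} \cdot 216 = \left(- \frac{1}{3}\right) 72 \cdot 216 = \left(-24\right) 216 = -5184$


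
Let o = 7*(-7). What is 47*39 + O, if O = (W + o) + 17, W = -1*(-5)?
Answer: 1806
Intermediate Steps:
o = -49
W = 5
O = -27 (O = (5 - 49) + 17 = -44 + 17 = -27)
47*39 + O = 47*39 - 27 = 1833 - 27 = 1806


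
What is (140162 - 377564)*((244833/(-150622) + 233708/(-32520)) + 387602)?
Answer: -9389840570580316506/102046405 ≈ -9.2015e+10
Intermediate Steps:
(140162 - 377564)*((244833/(-150622) + 233708/(-32520)) + 387602) = -237402*((244833*(-1/150622) + 233708*(-1/32520)) + 387602) = -237402*((-244833/150622 - 58427/8130) + 387602) = -237402*(-2697720971/306139215 + 387602) = -237402*118657474291459/306139215 = -9389840570580316506/102046405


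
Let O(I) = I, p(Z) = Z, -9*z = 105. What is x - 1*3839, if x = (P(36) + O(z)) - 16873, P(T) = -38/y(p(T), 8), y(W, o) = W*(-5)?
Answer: -1865111/90 ≈ -20723.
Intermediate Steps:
z = -35/3 (z = -⅑*105 = -35/3 ≈ -11.667)
y(W, o) = -5*W
P(T) = 38/(5*T) (P(T) = -38*(-1/(5*T)) = -(-38)/(5*T) = 38/(5*T))
x = -1519601/90 (x = ((38/5)/36 - 35/3) - 16873 = ((38/5)*(1/36) - 35/3) - 16873 = (19/90 - 35/3) - 16873 = -1031/90 - 16873 = -1519601/90 ≈ -16884.)
x - 1*3839 = -1519601/90 - 1*3839 = -1519601/90 - 3839 = -1865111/90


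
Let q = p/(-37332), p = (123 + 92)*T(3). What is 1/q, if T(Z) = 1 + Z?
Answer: -9333/215 ≈ -43.409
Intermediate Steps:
p = 860 (p = (123 + 92)*(1 + 3) = 215*4 = 860)
q = -215/9333 (q = 860/(-37332) = 860*(-1/37332) = -215/9333 ≈ -0.023037)
1/q = 1/(-215/9333) = -9333/215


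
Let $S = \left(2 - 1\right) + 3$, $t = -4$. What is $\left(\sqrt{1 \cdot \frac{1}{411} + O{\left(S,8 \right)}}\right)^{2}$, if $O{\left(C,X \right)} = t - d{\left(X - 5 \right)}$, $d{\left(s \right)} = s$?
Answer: $- \frac{2876}{411} \approx -6.9976$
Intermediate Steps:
$S = 4$ ($S = 1 + 3 = 4$)
$O{\left(C,X \right)} = 1 - X$ ($O{\left(C,X \right)} = -4 - \left(X - 5\right) = -4 - \left(-5 + X\right) = 1 - X$)
$\left(\sqrt{1 \cdot \frac{1}{411} + O{\left(S,8 \right)}}\right)^{2} = \left(\sqrt{1 \cdot \frac{1}{411} + \left(1 - 8\right)}\right)^{2} = \left(\sqrt{\frac{1}{411} - 7}\right)^{2} = \left(\sqrt{- \frac{2876}{411}}\right)^{2} = \left(\frac{2 i \sqrt{295509}}{411}\right)^{2} = - \frac{2876}{411}$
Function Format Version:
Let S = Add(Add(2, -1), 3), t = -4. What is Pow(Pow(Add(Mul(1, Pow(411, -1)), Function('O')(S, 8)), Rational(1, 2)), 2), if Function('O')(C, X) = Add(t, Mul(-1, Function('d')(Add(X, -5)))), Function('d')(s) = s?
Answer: Rational(-2876, 411) ≈ -6.9976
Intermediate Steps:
S = 4 (S = Add(1, 3) = 4)
Function('O')(C, X) = Add(1, Mul(-1, X)) (Function('O')(C, X) = Add(-4, Mul(-1, Add(X, -5))) = Add(-4, Mul(-1, Add(-5, X))) = Add(-4, Add(5, Mul(-1, X))) = Add(1, Mul(-1, X)))
Pow(Pow(Add(Mul(1, Pow(411, -1)), Function('O')(S, 8)), Rational(1, 2)), 2) = Pow(Pow(Add(Mul(1, Pow(411, -1)), Add(1, Mul(-1, 8))), Rational(1, 2)), 2) = Pow(Pow(Add(Mul(1, Rational(1, 411)), Add(1, -8)), Rational(1, 2)), 2) = Pow(Pow(Add(Rational(1, 411), -7), Rational(1, 2)), 2) = Pow(Pow(Rational(-2876, 411), Rational(1, 2)), 2) = Pow(Mul(Rational(2, 411), I, Pow(295509, Rational(1, 2))), 2) = Rational(-2876, 411)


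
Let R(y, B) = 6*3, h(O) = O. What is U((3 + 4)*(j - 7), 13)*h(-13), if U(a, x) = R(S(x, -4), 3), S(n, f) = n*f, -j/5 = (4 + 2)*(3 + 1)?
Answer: -234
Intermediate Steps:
j = -120 (j = -5*(4 + 2)*(3 + 1) = -30*4 = -5*24 = -120)
S(n, f) = f*n
R(y, B) = 18
U(a, x) = 18
U((3 + 4)*(j - 7), 13)*h(-13) = 18*(-13) = -234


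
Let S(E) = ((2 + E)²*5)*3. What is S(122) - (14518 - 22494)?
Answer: 238616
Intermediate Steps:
S(E) = 15*(2 + E)² (S(E) = (5*(2 + E)²)*3 = 15*(2 + E)²)
S(122) - (14518 - 22494) = 15*(2 + 122)² - (14518 - 22494) = 15*124² - 1*(-7976) = 15*15376 + 7976 = 230640 + 7976 = 238616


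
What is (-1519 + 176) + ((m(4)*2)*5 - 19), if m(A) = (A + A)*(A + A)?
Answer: -722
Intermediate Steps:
m(A) = 4*A**2 (m(A) = (2*A)*(2*A) = 4*A**2)
(-1519 + 176) + ((m(4)*2)*5 - 19) = (-1519 + 176) + (((4*4**2)*2)*5 - 19) = -1343 + (((4*16)*2)*5 - 19) = -1343 + ((64*2)*5 - 19) = -1343 + (128*5 - 19) = -1343 + (640 - 19) = -1343 + 621 = -722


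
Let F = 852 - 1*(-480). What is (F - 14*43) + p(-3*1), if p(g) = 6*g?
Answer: 712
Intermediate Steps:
F = 1332 (F = 852 + 480 = 1332)
(F - 14*43) + p(-3*1) = (1332 - 14*43) + 6*(-3*1) = (1332 - 602) + 6*(-3) = 730 - 18 = 712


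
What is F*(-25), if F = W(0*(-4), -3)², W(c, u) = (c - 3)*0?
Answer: 0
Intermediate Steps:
W(c, u) = 0 (W(c, u) = (-3 + c)*0 = 0)
F = 0 (F = 0² = 0)
F*(-25) = 0*(-25) = 0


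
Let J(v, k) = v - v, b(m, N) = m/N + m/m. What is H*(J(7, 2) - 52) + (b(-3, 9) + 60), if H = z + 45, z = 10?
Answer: -8398/3 ≈ -2799.3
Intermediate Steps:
b(m, N) = 1 + m/N (b(m, N) = m/N + 1 = 1 + m/N)
J(v, k) = 0
H = 55 (H = 10 + 45 = 55)
H*(J(7, 2) - 52) + (b(-3, 9) + 60) = 55*(0 - 52) + ((9 - 3)/9 + 60) = 55*(-52) + ((⅑)*6 + 60) = -2860 + (⅔ + 60) = -2860 + 182/3 = -8398/3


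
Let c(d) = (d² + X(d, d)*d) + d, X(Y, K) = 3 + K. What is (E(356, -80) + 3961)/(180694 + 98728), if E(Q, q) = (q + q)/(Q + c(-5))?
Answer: 764393/53928446 ≈ 0.014174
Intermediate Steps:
c(d) = d + d² + d*(3 + d) (c(d) = (d² + (3 + d)*d) + d = (d² + d*(3 + d)) + d = d + d² + d*(3 + d))
E(Q, q) = 2*q/(30 + Q) (E(Q, q) = (q + q)/(Q + 2*(-5)*(2 - 5)) = (2*q)/(Q + 2*(-5)*(-3)) = (2*q)/(Q + 30) = (2*q)/(30 + Q) = 2*q/(30 + Q))
(E(356, -80) + 3961)/(180694 + 98728) = (2*(-80)/(30 + 356) + 3961)/(180694 + 98728) = (2*(-80)/386 + 3961)/279422 = (2*(-80)*(1/386) + 3961)*(1/279422) = (-80/193 + 3961)*(1/279422) = (764393/193)*(1/279422) = 764393/53928446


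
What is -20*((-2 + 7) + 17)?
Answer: -440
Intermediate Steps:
-20*((-2 + 7) + 17) = -20*(5 + 17) = -20*22 = -440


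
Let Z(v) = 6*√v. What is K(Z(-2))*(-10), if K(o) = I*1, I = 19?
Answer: -190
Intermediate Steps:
K(o) = 19 (K(o) = 19*1 = 19)
K(Z(-2))*(-10) = 19*(-10) = -190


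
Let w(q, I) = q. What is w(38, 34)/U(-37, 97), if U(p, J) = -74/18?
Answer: -342/37 ≈ -9.2432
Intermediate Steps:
U(p, J) = -37/9 (U(p, J) = -74*1/18 = -37/9)
w(38, 34)/U(-37, 97) = 38/(-37/9) = 38*(-9/37) = -342/37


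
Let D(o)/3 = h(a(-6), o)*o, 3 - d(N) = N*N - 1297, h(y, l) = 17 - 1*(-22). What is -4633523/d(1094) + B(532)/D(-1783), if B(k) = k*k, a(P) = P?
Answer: 209412828563/83133986832 ≈ 2.5190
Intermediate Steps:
h(y, l) = 39 (h(y, l) = 17 + 22 = 39)
B(k) = k²
d(N) = 1300 - N² (d(N) = 3 - (N*N - 1297) = 3 - (N² - 1297) = 3 - (-1297 + N²) = 3 + (1297 - N²) = 1300 - N²)
D(o) = 117*o (D(o) = 3*(39*o) = 117*o)
-4633523/d(1094) + B(532)/D(-1783) = -4633523/(1300 - 1*1094²) + 532²/((117*(-1783))) = -4633523/(1300 - 1*1196836) + 283024/(-208611) = -4633523/(1300 - 1196836) + 283024*(-1/208611) = -4633523/(-1195536) - 283024/208611 = -4633523*(-1/1195536) - 283024/208611 = 4633523/1195536 - 283024/208611 = 209412828563/83133986832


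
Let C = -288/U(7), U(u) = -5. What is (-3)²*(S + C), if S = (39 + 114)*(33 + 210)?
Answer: 1675647/5 ≈ 3.3513e+5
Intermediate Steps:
S = 37179 (S = 153*243 = 37179)
C = 288/5 (C = -288/(-5) = -288*(-⅕) = 288/5 ≈ 57.600)
(-3)²*(S + C) = (-3)²*(37179 + 288/5) = 9*(186183/5) = 1675647/5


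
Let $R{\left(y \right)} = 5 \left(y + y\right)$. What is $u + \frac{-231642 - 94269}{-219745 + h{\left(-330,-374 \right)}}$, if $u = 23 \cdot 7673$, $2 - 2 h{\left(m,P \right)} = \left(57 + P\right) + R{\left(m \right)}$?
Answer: $\frac{76922730031}{435871} \approx 1.7648 \cdot 10^{5}$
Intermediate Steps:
$R{\left(y \right)} = 10 y$ ($R{\left(y \right)} = 5 \cdot 2 y = 10 y$)
$h{\left(m,P \right)} = - \frac{55}{2} - 5 m - \frac{P}{2}$ ($h{\left(m,P \right)} = 1 - \frac{\left(57 + P\right) + 10 m}{2} = 1 - \frac{57 + P + 10 m}{2} = 1 - \left(\frac{57}{2} + \frac{P}{2} + 5 m\right) = - \frac{55}{2} - 5 m - \frac{P}{2}$)
$u = 176479$
$u + \frac{-231642 - 94269}{-219745 + h{\left(-330,-374 \right)}} = 176479 + \frac{-231642 - 94269}{-219745 - - \frac{3619}{2}} = 176479 - \frac{325911}{-219745 + \left(- \frac{55}{2} + 1650 + 187\right)} = 176479 - \frac{325911}{-219745 + \frac{3619}{2}} = 176479 - \frac{325911}{- \frac{435871}{2}} = 176479 - - \frac{651822}{435871} = 176479 + \frac{651822}{435871} = \frac{76922730031}{435871}$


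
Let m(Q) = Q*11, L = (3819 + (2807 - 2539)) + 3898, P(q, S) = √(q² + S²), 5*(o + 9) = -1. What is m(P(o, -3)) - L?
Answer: -7985 + 11*√2341/5 ≈ -7878.6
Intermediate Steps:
o = -46/5 (o = -9 + (⅕)*(-1) = -9 - ⅕ = -46/5 ≈ -9.2000)
P(q, S) = √(S² + q²)
L = 7985 (L = (3819 + 268) + 3898 = 4087 + 3898 = 7985)
m(Q) = 11*Q
m(P(o, -3)) - L = 11*√((-3)² + (-46/5)²) - 1*7985 = 11*√(9 + 2116/25) - 7985 = 11*√(2341/25) - 7985 = 11*(√2341/5) - 7985 = 11*√2341/5 - 7985 = -7985 + 11*√2341/5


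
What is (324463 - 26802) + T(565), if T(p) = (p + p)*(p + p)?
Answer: 1574561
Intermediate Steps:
T(p) = 4*p**2 (T(p) = (2*p)*(2*p) = 4*p**2)
(324463 - 26802) + T(565) = (324463 - 26802) + 4*565**2 = 297661 + 4*319225 = 297661 + 1276900 = 1574561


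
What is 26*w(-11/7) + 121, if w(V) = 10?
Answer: 381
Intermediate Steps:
26*w(-11/7) + 121 = 26*10 + 121 = 260 + 121 = 381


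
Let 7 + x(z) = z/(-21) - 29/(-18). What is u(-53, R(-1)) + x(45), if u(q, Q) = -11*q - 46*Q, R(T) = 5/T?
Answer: 101489/126 ≈ 805.47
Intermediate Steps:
x(z) = -97/18 - z/21 (x(z) = -7 + (z/(-21) - 29/(-18)) = -7 + (z*(-1/21) - 29*(-1/18)) = -7 + (-z/21 + 29/18) = -7 + (29/18 - z/21) = -97/18 - z/21)
u(q, Q) = -46*Q - 11*q
u(-53, R(-1)) + x(45) = (-230/(-1) - 11*(-53)) + (-97/18 - 1/21*45) = (-230*(-1) + 583) + (-97/18 - 15/7) = (-46*(-5) + 583) - 949/126 = (230 + 583) - 949/126 = 813 - 949/126 = 101489/126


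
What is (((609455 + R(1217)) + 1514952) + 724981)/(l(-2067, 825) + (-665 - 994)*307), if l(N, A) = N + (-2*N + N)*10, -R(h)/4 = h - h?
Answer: -474898/81785 ≈ -5.8067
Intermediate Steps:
R(h) = 0 (R(h) = -4*(h - h) = -4*0 = 0)
l(N, A) = -9*N (l(N, A) = N - N*10 = N - 10*N = -9*N)
(((609455 + R(1217)) + 1514952) + 724981)/(l(-2067, 825) + (-665 - 994)*307) = (((609455 + 0) + 1514952) + 724981)/(-9*(-2067) + (-665 - 994)*307) = ((609455 + 1514952) + 724981)/(18603 - 1659*307) = (2124407 + 724981)/(18603 - 509313) = 2849388/(-490710) = 2849388*(-1/490710) = -474898/81785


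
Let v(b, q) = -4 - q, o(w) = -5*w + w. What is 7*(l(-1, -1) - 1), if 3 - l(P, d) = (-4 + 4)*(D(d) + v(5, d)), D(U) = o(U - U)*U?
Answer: 14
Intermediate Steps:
o(w) = -4*w
D(U) = 0 (D(U) = (-4*(U - U))*U = (-4*0)*U = 0*U = 0)
l(P, d) = 3 (l(P, d) = 3 - (-4 + 4)*(0 + (-4 - d)) = 3 - 0*(-4 - d) = 3 - 1*0 = 3 + 0 = 3)
7*(l(-1, -1) - 1) = 7*(3 - 1) = 7*2 = 14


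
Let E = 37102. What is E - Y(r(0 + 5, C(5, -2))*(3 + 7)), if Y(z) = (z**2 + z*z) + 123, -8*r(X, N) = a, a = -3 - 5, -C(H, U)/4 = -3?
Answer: 36779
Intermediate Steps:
C(H, U) = 12 (C(H, U) = -4*(-3) = 12)
a = -8
r(X, N) = 1 (r(X, N) = -1/8*(-8) = 1)
Y(z) = 123 + 2*z**2 (Y(z) = (z**2 + z**2) + 123 = 2*z**2 + 123 = 123 + 2*z**2)
E - Y(r(0 + 5, C(5, -2))*(3 + 7)) = 37102 - (123 + 2*(1*(3 + 7))**2) = 37102 - (123 + 2*(1*10)**2) = 37102 - (123 + 2*10**2) = 37102 - (123 + 2*100) = 37102 - (123 + 200) = 37102 - 1*323 = 37102 - 323 = 36779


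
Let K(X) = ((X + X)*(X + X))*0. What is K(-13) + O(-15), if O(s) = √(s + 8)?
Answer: I*√7 ≈ 2.6458*I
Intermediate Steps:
O(s) = √(8 + s)
K(X) = 0 (K(X) = ((2*X)*(2*X))*0 = (4*X²)*0 = 0)
K(-13) + O(-15) = 0 + √(8 - 15) = 0 + √(-7) = 0 + I*√7 = I*√7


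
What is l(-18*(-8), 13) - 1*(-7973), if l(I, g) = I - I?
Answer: 7973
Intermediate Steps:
l(I, g) = 0
l(-18*(-8), 13) - 1*(-7973) = 0 - 1*(-7973) = 0 + 7973 = 7973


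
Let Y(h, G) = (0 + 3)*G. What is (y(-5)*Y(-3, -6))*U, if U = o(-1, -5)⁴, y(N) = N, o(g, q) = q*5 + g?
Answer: 41127840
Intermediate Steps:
o(g, q) = g + 5*q (o(g, q) = 5*q + g = g + 5*q)
Y(h, G) = 3*G
U = 456976 (U = (-1 + 5*(-5))⁴ = (-1 - 25)⁴ = (-26)⁴ = 456976)
(y(-5)*Y(-3, -6))*U = -15*(-6)*456976 = -5*(-18)*456976 = 90*456976 = 41127840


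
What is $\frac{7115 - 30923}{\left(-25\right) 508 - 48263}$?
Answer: $\frac{7936}{20321} \approx 0.39053$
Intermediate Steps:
$\frac{7115 - 30923}{\left(-25\right) 508 - 48263} = - \frac{23808}{-12700 - 48263} = - \frac{23808}{-60963} = \left(-23808\right) \left(- \frac{1}{60963}\right) = \frac{7936}{20321}$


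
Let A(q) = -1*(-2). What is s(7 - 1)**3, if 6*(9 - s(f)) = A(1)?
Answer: 17576/27 ≈ 650.96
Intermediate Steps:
A(q) = 2
s(f) = 26/3 (s(f) = 9 - 1/6*2 = 9 - 1/3 = 26/3)
s(7 - 1)**3 = (26/3)**3 = 17576/27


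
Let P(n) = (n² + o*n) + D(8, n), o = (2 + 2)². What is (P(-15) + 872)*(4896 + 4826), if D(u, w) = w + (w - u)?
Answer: 7962318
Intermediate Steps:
o = 16 (o = 4² = 16)
D(u, w) = -u + 2*w
P(n) = -8 + n² + 18*n (P(n) = (n² + 16*n) + (-1*8 + 2*n) = (n² + 16*n) + (-8 + 2*n) = -8 + n² + 18*n)
(P(-15) + 872)*(4896 + 4826) = ((-8 + (-15)² + 18*(-15)) + 872)*(4896 + 4826) = ((-8 + 225 - 270) + 872)*9722 = (-53 + 872)*9722 = 819*9722 = 7962318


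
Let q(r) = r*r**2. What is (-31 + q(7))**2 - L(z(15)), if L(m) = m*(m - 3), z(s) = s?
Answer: 97164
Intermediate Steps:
q(r) = r**3
L(m) = m*(-3 + m)
(-31 + q(7))**2 - L(z(15)) = (-31 + 7**3)**2 - 15*(-3 + 15) = (-31 + 343)**2 - 15*12 = 312**2 - 1*180 = 97344 - 180 = 97164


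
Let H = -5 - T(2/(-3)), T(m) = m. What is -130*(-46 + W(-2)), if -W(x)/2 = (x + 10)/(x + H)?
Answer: 107380/19 ≈ 5651.6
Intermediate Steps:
H = -13/3 (H = -5 - 2/(-3) = -5 - 2*(-1)/3 = -5 - 1*(-2/3) = -5 + 2/3 = -13/3 ≈ -4.3333)
W(x) = -2*(10 + x)/(-13/3 + x) (W(x) = -2*(x + 10)/(x - 13/3) = -2*(10 + x)/(-13/3 + x))
-130*(-46 + W(-2)) = -130*(-46 + 6*(-10 - 1*(-2))/(-13 + 3*(-2))) = -130*(-46 + 6*(-10 + 2)/(-13 - 6)) = -130*(-46 + 6*(-8)/(-19)) = -130*(-46 + 6*(-1/19)*(-8)) = -130*(-46 + 48/19) = -130*(-826/19) = 107380/19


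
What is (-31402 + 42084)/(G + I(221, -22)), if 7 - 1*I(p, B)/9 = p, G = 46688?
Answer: 5341/22381 ≈ 0.23864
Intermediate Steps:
I(p, B) = 63 - 9*p
(-31402 + 42084)/(G + I(221, -22)) = (-31402 + 42084)/(46688 + (63 - 9*221)) = 10682/(46688 + (63 - 1989)) = 10682/(46688 - 1926) = 10682/44762 = 10682*(1/44762) = 5341/22381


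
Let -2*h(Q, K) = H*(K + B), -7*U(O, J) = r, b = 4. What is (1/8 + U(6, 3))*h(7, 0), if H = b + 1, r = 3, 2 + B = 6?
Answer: 85/28 ≈ 3.0357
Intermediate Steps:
B = 4 (B = -2 + 6 = 4)
H = 5 (H = 4 + 1 = 5)
U(O, J) = -3/7 (U(O, J) = -⅐*3 = -3/7)
h(Q, K) = -10 - 5*K/2 (h(Q, K) = -5*(K + 4)/2 = -5*(4 + K)/2 = -(20 + 5*K)/2 = -10 - 5*K/2)
(1/8 + U(6, 3))*h(7, 0) = (1/8 - 3/7)*(-10 - 5/2*0) = (⅛ - 3/7)*(-10 + 0) = -17/56*(-10) = 85/28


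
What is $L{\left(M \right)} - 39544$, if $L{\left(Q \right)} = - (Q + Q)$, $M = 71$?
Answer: $-39686$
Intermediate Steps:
$L{\left(Q \right)} = - 2 Q$
$L{\left(M \right)} - 39544 = \left(-2\right) 71 - 39544 = -142 - 39544 = -39686$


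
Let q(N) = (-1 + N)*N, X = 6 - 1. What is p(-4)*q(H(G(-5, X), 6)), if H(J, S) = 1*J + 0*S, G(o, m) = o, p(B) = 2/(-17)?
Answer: -60/17 ≈ -3.5294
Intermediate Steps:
p(B) = -2/17 (p(B) = 2*(-1/17) = -2/17)
X = 5
H(J, S) = J (H(J, S) = J + 0 = J)
q(N) = N*(-1 + N)
p(-4)*q(H(G(-5, X), 6)) = -(-10)*(-1 - 5)/17 = -(-10)*(-6)/17 = -2/17*30 = -60/17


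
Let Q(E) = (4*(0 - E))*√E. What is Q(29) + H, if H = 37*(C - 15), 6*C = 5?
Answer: -3145/6 - 116*√29 ≈ -1148.8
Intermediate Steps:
C = ⅚ (C = (⅙)*5 = ⅚ ≈ 0.83333)
Q(E) = -4*E^(3/2) (Q(E) = (4*(-E))*√E = (-4*E)*√E = -4*E^(3/2))
H = -3145/6 (H = 37*(⅚ - 15) = 37*(-85/6) = -3145/6 ≈ -524.17)
Q(29) + H = -116*√29 - 3145/6 = -3145/6 - 116*√29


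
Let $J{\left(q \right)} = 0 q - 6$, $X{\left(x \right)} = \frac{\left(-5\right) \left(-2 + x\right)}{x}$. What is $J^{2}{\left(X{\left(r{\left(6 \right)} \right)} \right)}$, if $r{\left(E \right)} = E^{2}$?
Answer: $36$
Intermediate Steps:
$X{\left(x \right)} = \frac{10 - 5 x}{x}$
$J{\left(q \right)} = -6$ ($J{\left(q \right)} = 0 - 6 = -6$)
$J^{2}{\left(X{\left(r{\left(6 \right)} \right)} \right)} = \left(-6\right)^{2} = 36$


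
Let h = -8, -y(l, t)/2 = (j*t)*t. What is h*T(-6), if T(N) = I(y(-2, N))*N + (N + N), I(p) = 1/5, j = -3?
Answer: 528/5 ≈ 105.60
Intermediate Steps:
y(l, t) = 6*t**2 (y(l, t) = -2*(-3*t)*t = -(-6)*t**2 = 6*t**2)
I(p) = 1/5
T(N) = 11*N/5 (T(N) = N/5 + (N + N) = N/5 + 2*N = 11*N/5)
h*T(-6) = -88*(-6)/5 = -8*(-66/5) = 528/5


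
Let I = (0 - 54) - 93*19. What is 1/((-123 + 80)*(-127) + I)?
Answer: 1/3640 ≈ 0.00027473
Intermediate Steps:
I = -1821 (I = -54 - 1767 = -1821)
1/((-123 + 80)*(-127) + I) = 1/((-123 + 80)*(-127) - 1821) = 1/(-43*(-127) - 1821) = 1/(5461 - 1821) = 1/3640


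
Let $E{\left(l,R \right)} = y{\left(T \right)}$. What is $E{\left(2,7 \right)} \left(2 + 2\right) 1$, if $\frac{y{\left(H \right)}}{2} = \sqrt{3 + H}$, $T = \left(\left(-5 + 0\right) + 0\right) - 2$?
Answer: $16 i \approx 16.0 i$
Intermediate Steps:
$T = -7$ ($T = \left(-5 + 0\right) - 2 = -5 - 2 = -7$)
$y{\left(H \right)} = 2 \sqrt{3 + H}$
$E{\left(l,R \right)} = 4 i$ ($E{\left(l,R \right)} = 2 \sqrt{3 - 7} = 2 \sqrt{-4} = 2 \cdot 2 i = 4 i$)
$E{\left(2,7 \right)} \left(2 + 2\right) 1 = 4 i \left(2 + 2\right) 1 = 4 i 4 \cdot 1 = 16 i 1 = 16 i$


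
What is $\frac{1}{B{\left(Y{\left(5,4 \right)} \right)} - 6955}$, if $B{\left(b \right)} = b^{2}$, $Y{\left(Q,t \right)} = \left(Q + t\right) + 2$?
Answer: $- \frac{1}{6834} \approx -0.00014633$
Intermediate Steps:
$Y{\left(Q,t \right)} = 2 + Q + t$
$\frac{1}{B{\left(Y{\left(5,4 \right)} \right)} - 6955} = \frac{1}{\left(2 + 5 + 4\right)^{2} - 6955} = \frac{1}{11^{2} - 6955} = \frac{1}{121 - 6955} = \frac{1}{-6834} = - \frac{1}{6834}$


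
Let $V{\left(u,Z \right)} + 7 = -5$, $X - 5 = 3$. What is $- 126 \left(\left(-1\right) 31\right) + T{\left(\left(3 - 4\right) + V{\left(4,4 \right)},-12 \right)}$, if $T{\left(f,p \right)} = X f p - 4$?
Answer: $5150$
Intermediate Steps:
$X = 8$ ($X = 5 + 3 = 8$)
$V{\left(u,Z \right)} = -12$ ($V{\left(u,Z \right)} = -7 - 5 = -12$)
$T{\left(f,p \right)} = -4 + 8 f p$ ($T{\left(f,p \right)} = 8 f p - 4 = -4 + 8 f p$)
$- 126 \left(\left(-1\right) 31\right) + T{\left(\left(3 - 4\right) + V{\left(4,4 \right)},-12 \right)} = - 126 \left(\left(-1\right) 31\right) - \left(4 - 8 \left(\left(3 - 4\right) - 12\right) \left(-12\right)\right) = \left(-126\right) \left(-31\right) - \left(4 - 8 \left(-1 - 12\right) \left(-12\right)\right) = 3906 - \left(4 + 104 \left(-12\right)\right) = 3906 + \left(-4 + 1248\right) = 3906 + 1244 = 5150$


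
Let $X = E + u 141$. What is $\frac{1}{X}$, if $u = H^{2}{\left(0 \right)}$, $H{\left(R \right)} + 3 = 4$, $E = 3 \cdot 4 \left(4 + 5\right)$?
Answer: $\frac{1}{249} \approx 0.0040161$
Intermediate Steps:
$E = 108$ ($E = 12 \cdot 9 = 108$)
$H{\left(R \right)} = 1$ ($H{\left(R \right)} = -3 + 4 = 1$)
$u = 1$ ($u = 1^{2} = 1$)
$X = 249$ ($X = 108 + 1 \cdot 141 = 108 + 141 = 249$)
$\frac{1}{X} = \frac{1}{249}$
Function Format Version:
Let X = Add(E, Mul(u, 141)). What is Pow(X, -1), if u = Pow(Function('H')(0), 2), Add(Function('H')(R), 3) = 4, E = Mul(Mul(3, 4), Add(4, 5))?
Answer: Rational(1, 249) ≈ 0.0040161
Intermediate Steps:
E = 108 (E = Mul(12, 9) = 108)
Function('H')(R) = 1 (Function('H')(R) = Add(-3, 4) = 1)
u = 1 (u = Pow(1, 2) = 1)
X = 249 (X = Add(108, Mul(1, 141)) = Add(108, 141) = 249)
Pow(X, -1) = Pow(249, -1) = Rational(1, 249)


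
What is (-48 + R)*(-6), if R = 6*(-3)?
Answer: 396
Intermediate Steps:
R = -18
(-48 + R)*(-6) = (-48 - 18)*(-6) = -66*(-6) = 396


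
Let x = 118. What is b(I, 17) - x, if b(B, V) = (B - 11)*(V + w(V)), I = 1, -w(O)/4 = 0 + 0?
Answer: -288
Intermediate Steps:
w(O) = 0 (w(O) = -4*(0 + 0) = -4*0 = 0)
b(B, V) = V*(-11 + B) (b(B, V) = (B - 11)*(V + 0) = (-11 + B)*V = V*(-11 + B))
b(I, 17) - x = 17*(-11 + 1) - 1*118 = 17*(-10) - 118 = -170 - 118 = -288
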